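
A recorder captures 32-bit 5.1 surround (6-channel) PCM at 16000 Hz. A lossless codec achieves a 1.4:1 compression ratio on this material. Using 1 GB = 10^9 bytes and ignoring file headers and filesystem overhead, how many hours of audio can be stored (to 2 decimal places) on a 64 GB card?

64.81 hours

Uncompressed byte rate = 16,000 × 4 × 6 = 384,000 bytes/s.
After 1.4:1 compression, effective rate ≈ 274285.71 bytes/s.
Capacity = 64 × 1,000,000,000 = 64,000,000,000 bytes.
64,000,000,000 / effective rate ≈ 233333.33 s → 64.81 hours.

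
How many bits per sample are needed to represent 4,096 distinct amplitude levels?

12 bits

log2(4,096) = 12.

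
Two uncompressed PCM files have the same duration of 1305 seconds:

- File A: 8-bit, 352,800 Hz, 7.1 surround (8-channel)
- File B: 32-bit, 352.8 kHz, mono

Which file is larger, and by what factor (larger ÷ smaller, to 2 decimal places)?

File A: 352,800 × 1 × 8 = 2,822,400 bytes/s.
File B: 352,800 × 4 × 1 = 1,411,200 bytes/s.
File A is larger; ratio = 3,683,232,000 / 1,841,616,000 = 2.00.

File A, by a factor of 2.00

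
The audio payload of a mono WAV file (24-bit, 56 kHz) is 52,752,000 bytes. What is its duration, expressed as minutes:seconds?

5:14

Byte rate = 56,000 × 3 × 1 = 168,000 bytes/s.
Duration = 52,752,000 / 168,000 = 314 s.
314 s = 5:14.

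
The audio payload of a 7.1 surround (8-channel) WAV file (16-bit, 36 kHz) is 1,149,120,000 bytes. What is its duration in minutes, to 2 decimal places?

33.25 minutes

Byte rate = 36,000 × 2 × 8 = 576,000 bytes/s.
Duration = 1,149,120,000 / 576,000 = 1,995 s.
1,995 s / 60 = 33.25 minutes.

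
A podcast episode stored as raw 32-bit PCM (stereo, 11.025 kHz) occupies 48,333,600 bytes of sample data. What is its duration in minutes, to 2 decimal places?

9.13 minutes

Byte rate = 11,025 × 4 × 2 = 88,200 bytes/s.
Duration = 48,333,600 / 88,200 = 548 s.
548 s / 60 = 9.13 minutes.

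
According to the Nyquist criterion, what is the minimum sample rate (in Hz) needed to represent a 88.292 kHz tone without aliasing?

176,584 Hz

Minimum sample rate = 2 × 88,292 Hz = 176,584 Hz.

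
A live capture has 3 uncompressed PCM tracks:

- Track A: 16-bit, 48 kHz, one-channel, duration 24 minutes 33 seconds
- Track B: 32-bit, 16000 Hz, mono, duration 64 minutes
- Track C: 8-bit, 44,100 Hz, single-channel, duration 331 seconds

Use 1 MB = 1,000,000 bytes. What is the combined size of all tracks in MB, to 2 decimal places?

401.77 MB

Track A: 24 minutes 33 seconds = 1,473 s; 48,000 × 1,473 × 2 × 1 = 141,408,000 bytes.
Track B: 64 minutes = 3,840 s; 16,000 × 3,840 × 4 × 1 = 245,760,000 bytes.
Track C: 44,100 × 331 × 1 × 1 = 14,597,100 bytes.
Total = 401,765,100 bytes = 401.77 MB.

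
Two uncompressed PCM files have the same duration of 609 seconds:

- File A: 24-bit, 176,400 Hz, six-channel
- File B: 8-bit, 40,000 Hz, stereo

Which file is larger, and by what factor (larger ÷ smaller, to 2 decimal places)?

File A, by a factor of 39.69

File A: 176,400 × 3 × 6 = 3,175,200 bytes/s.
File B: 40,000 × 1 × 2 = 80,000 bytes/s.
File A is larger; ratio = 1,933,696,800 / 48,720,000 = 39.69.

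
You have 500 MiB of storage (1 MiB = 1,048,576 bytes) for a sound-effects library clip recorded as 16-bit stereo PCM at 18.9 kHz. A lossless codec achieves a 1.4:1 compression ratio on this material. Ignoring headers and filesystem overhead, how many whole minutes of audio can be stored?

Uncompressed byte rate = 18,900 × 2 × 2 = 75,600 bytes/s.
After 1.4:1 compression, effective rate ≈ 54000 bytes/s.
Capacity = 500 × 1,048,576 = 524,288,000 bytes.
524,288,000 / effective rate ≈ 9709.04 s → 161 minutes.

161 minutes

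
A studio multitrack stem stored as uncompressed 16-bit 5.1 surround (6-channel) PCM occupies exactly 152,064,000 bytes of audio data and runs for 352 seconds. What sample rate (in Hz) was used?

Bytes = sample_rate × seconds × bytes_per_sample × channels.
sample_rate = 152,064,000 / (352 × 2 × 6) = 152,064,000 / 4,224 = 36,000 Hz.

36,000 Hz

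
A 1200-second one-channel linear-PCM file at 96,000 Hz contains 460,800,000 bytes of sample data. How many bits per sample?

Bytes per sample = 460,800,000 / (96,000 × 1,200 × 1) = 460,800,000 / 115,200,000 = 4.
Bit depth = 4 × 8 = 32 bits.

32 bits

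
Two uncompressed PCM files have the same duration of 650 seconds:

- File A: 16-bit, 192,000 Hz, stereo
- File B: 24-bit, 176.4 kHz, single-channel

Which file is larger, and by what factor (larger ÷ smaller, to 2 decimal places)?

File A: 192,000 × 2 × 2 = 768,000 bytes/s.
File B: 176,400 × 3 × 1 = 529,200 bytes/s.
File A is larger; ratio = 499,200,000 / 343,980,000 = 1.45.

File A, by a factor of 1.45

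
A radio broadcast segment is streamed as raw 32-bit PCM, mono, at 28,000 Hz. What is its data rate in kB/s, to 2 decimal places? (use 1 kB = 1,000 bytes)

112.00 kB/s

Bit rate = 28,000 × 32 × 1 = 896,000 bits/s.
896,000 / 8 = 112,000 B/s = 112.00 kB/s.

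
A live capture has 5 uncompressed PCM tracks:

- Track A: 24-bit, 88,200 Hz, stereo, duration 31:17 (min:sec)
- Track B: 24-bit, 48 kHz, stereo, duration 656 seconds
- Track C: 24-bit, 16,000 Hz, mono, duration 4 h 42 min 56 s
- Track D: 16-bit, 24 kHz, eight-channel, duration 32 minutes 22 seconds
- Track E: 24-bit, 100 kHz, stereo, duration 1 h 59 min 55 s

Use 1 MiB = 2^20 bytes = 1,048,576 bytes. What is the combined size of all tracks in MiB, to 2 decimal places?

Track A: 31:17 (min:sec) = 1,877 s; 88,200 × 1,877 × 3 × 2 = 993,308,400 bytes.
Track B: 48,000 × 656 × 3 × 2 = 188,928,000 bytes.
Track C: 4 h 42 min 56 s = 16,976 s; 16,000 × 16,976 × 3 × 1 = 814,848,000 bytes.
Track D: 32 minutes 22 seconds = 1,942 s; 24,000 × 1,942 × 2 × 8 = 745,728,000 bytes.
Track E: 1 h 59 min 55 s = 7,195 s; 100,000 × 7,195 × 3 × 2 = 4,317,000,000 bytes.
Total = 7,059,812,400 bytes = 6732.76 MiB.

6732.76 MiB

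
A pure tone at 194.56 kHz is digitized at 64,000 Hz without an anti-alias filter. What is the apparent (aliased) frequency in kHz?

2.56 kHz

Nyquist = 64,000/2 = 32,000 Hz; 194,560 Hz exceeds it.
Alias = |194,560 − 3×64,000| = |194,560 − 192,000| = 2,560 Hz = 2.56 kHz.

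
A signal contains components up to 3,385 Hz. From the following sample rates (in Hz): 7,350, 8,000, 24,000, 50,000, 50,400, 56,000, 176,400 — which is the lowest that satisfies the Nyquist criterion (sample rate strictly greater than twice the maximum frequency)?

7,350 Hz

Need sample rate > 2 × 3,385 = 6,770 Hz.
Lowest listed rate above 6,770 Hz is 7,350 Hz.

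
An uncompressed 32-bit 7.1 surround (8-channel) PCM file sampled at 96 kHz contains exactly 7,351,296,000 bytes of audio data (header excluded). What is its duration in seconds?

2,393 seconds

Byte rate = 96,000 × 4 × 8 = 3,072,000 bytes/s.
Duration = 7,351,296,000 / 3,072,000 = 2,393 s.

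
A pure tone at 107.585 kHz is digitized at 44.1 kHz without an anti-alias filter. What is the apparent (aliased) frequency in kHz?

19.385 kHz

Nyquist = 44,100/2 = 22,050 Hz; 107,585 Hz exceeds it.
Alias = |107,585 − 2×44,100| = |107,585 − 88,200| = 19,385 Hz = 19.385 kHz.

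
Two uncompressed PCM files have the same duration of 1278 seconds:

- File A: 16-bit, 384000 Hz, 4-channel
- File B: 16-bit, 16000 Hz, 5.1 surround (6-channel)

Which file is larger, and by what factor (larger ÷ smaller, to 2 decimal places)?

File A: 384,000 × 2 × 4 = 3,072,000 bytes/s.
File B: 16,000 × 2 × 6 = 192,000 bytes/s.
File A is larger; ratio = 3,926,016,000 / 245,376,000 = 16.00.

File A, by a factor of 16.00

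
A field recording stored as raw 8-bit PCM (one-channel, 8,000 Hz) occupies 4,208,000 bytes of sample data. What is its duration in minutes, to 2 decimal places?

8.77 minutes

Byte rate = 8,000 × 1 × 1 = 8,000 bytes/s.
Duration = 4,208,000 / 8,000 = 526 s.
526 s / 60 = 8.77 minutes.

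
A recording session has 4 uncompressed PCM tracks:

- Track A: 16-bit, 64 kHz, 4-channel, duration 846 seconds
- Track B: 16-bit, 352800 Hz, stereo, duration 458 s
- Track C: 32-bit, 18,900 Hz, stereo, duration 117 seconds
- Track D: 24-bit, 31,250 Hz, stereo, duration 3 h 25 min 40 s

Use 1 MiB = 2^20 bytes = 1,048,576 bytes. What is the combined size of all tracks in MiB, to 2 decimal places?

3252.91 MiB

Track A: 64,000 × 846 × 2 × 4 = 433,152,000 bytes.
Track B: 352,800 × 458 × 2 × 2 = 646,329,600 bytes.
Track C: 18,900 × 117 × 4 × 2 = 17,690,400 bytes.
Track D: 3 h 25 min 40 s = 12,340 s; 31,250 × 12,340 × 3 × 2 = 2,313,750,000 bytes.
Total = 3,410,922,000 bytes = 3252.91 MiB.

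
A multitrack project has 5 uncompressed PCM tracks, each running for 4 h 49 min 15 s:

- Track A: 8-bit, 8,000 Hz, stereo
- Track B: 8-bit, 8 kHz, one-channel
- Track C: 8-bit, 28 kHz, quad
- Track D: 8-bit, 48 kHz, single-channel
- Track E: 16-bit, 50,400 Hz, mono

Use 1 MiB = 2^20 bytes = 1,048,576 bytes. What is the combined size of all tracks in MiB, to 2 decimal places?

4 h 49 min 15 s = 17,355 s.
Track A: 8,000 × 17,355 × 1 × 2 = 277,680,000 bytes.
Track B: 8,000 × 17,355 × 1 × 1 = 138,840,000 bytes.
Track C: 28,000 × 17,355 × 1 × 4 = 1,943,760,000 bytes.
Track D: 48,000 × 17,355 × 1 × 1 = 833,040,000 bytes.
Track E: 50,400 × 17,355 × 2 × 1 = 1,749,384,000 bytes.
Total = 4,942,704,000 bytes = 4713.73 MiB.

4713.73 MiB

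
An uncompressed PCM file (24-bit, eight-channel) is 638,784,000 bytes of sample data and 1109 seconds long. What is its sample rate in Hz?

24,000 Hz

Bytes = sample_rate × seconds × bytes_per_sample × channels.
sample_rate = 638,784,000 / (1,109 × 3 × 8) = 638,784,000 / 26,616 = 24,000 Hz.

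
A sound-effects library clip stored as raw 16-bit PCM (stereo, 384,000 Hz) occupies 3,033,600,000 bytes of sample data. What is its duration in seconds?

Byte rate = 384,000 × 2 × 2 = 1,536,000 bytes/s.
Duration = 3,033,600,000 / 1,536,000 = 1,975 s.

1,975 seconds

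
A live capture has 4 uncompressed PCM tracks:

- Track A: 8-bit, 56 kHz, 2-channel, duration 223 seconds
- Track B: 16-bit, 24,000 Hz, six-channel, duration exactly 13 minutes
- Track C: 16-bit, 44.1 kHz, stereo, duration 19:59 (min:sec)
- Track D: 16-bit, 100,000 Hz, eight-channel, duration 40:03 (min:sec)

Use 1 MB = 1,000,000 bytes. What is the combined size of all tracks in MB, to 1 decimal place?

4305.9 MB

Track A: 56,000 × 223 × 1 × 2 = 24,976,000 bytes.
Track B: exactly 13 minutes = 780 s; 24,000 × 780 × 2 × 6 = 224,640,000 bytes.
Track C: 19:59 (min:sec) = 1,199 s; 44,100 × 1,199 × 2 × 2 = 211,503,600 bytes.
Track D: 40:03 (min:sec) = 2,403 s; 100,000 × 2,403 × 2 × 8 = 3,844,800,000 bytes.
Total = 4,305,919,600 bytes = 4305.9 MB.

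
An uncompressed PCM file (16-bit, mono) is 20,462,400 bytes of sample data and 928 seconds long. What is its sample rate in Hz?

Bytes = sample_rate × seconds × bytes_per_sample × channels.
sample_rate = 20,462,400 / (928 × 2 × 1) = 20,462,400 / 1,856 = 11,025 Hz.

11,025 Hz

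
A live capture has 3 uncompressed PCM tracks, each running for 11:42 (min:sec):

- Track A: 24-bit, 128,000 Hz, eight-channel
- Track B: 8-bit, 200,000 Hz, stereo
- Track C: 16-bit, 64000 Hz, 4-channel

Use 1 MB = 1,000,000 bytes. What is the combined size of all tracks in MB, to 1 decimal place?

2796.8 MB

11:42 (min:sec) = 702 s.
Track A: 128,000 × 702 × 3 × 8 = 2,156,544,000 bytes.
Track B: 200,000 × 702 × 1 × 2 = 280,800,000 bytes.
Track C: 64,000 × 702 × 2 × 4 = 359,424,000 bytes.
Total = 2,796,768,000 bytes = 2796.8 MB.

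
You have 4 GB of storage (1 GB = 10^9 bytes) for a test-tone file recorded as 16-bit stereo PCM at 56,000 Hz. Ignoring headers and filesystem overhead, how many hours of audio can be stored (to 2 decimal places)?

4.96 hours

Uncompressed byte rate = 56,000 × 2 × 2 = 224,000 bytes/s.
Capacity = 4 × 1,000,000,000 = 4,000,000,000 bytes.
4,000,000,000 / 224,000 ≈ 17857.14 s → 4.96 hours.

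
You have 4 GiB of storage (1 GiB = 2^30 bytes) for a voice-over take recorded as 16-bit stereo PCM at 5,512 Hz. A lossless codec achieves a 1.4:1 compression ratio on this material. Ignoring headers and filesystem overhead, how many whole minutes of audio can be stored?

Uncompressed byte rate = 5,512 × 2 × 2 = 22,048 bytes/s.
After 1.4:1 compression, effective rate ≈ 15748.57 bytes/s.
Capacity = 4 × 1,073,741,824 = 4,294,967,296 bytes.
4,294,967,296 / effective rate ≈ 272721.07 s → 4,545 minutes.

4,545 minutes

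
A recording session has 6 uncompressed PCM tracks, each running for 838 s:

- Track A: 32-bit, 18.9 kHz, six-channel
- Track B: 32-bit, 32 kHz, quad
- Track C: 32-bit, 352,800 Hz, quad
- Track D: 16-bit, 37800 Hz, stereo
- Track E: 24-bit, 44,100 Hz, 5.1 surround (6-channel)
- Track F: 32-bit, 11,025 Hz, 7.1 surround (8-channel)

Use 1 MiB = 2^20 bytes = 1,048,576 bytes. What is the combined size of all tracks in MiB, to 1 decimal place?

6320.1 MiB

Track A: 18,900 × 838 × 4 × 6 = 380,116,800 bytes.
Track B: 32,000 × 838 × 4 × 4 = 429,056,000 bytes.
Track C: 352,800 × 838 × 4 × 4 = 4,730,342,400 bytes.
Track D: 37,800 × 838 × 2 × 2 = 126,705,600 bytes.
Track E: 44,100 × 838 × 3 × 6 = 665,204,400 bytes.
Track F: 11,025 × 838 × 4 × 8 = 295,646,400 bytes.
Total = 6,627,071,600 bytes = 6320.1 MiB.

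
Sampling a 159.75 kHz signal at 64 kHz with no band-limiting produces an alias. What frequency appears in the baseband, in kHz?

31.75 kHz

Nyquist = 64,000/2 = 32,000 Hz; 159,750 Hz exceeds it.
Alias = |159,750 − 2×64,000| = |159,750 − 128,000| = 31,750 Hz = 31.75 kHz.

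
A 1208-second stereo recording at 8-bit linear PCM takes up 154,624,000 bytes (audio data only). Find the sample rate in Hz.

Bytes = sample_rate × seconds × bytes_per_sample × channels.
sample_rate = 154,624,000 / (1,208 × 1 × 2) = 154,624,000 / 2,416 = 64,000 Hz.

64,000 Hz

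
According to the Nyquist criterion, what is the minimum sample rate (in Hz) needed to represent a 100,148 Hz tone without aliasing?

200,296 Hz

Minimum sample rate = 2 × 100,148 Hz = 200,296 Hz.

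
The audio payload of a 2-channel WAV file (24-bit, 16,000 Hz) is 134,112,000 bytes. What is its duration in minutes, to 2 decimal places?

23.28 minutes

Byte rate = 16,000 × 3 × 2 = 96,000 bytes/s.
Duration = 134,112,000 / 96,000 = 1,397 s.
1,397 s / 60 = 23.28 minutes.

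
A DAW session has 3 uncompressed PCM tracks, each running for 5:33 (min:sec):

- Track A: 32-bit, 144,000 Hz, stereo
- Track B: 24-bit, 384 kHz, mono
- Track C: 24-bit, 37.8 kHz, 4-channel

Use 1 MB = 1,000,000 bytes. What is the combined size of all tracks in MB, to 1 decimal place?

5:33 (min:sec) = 333 s.
Track A: 144,000 × 333 × 4 × 2 = 383,616,000 bytes.
Track B: 384,000 × 333 × 3 × 1 = 383,616,000 bytes.
Track C: 37,800 × 333 × 3 × 4 = 151,048,800 bytes.
Total = 918,280,800 bytes = 918.3 MB.

918.3 MB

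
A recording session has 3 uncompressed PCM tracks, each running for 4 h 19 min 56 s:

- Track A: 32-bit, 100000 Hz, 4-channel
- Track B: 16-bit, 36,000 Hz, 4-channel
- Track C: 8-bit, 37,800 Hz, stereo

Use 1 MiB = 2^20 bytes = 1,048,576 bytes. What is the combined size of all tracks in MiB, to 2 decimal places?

29205.61 MiB

4 h 19 min 56 s = 15,596 s.
Track A: 100,000 × 15,596 × 4 × 4 = 24,953,600,000 bytes.
Track B: 36,000 × 15,596 × 2 × 4 = 4,491,648,000 bytes.
Track C: 37,800 × 15,596 × 1 × 2 = 1,179,057,600 bytes.
Total = 30,624,305,600 bytes = 29205.61 MiB.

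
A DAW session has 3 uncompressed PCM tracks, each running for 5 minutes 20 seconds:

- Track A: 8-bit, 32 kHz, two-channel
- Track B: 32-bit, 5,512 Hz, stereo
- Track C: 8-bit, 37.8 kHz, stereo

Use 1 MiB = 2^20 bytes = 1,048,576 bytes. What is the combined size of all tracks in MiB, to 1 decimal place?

5 minutes 20 seconds = 320 s.
Track A: 32,000 × 320 × 1 × 2 = 20,480,000 bytes.
Track B: 5,512 × 320 × 4 × 2 = 14,110,720 bytes.
Track C: 37,800 × 320 × 1 × 2 = 24,192,000 bytes.
Total = 58,782,720 bytes = 56.1 MiB.

56.1 MiB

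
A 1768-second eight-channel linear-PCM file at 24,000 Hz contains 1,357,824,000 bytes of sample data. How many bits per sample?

Bytes per sample = 1,357,824,000 / (24,000 × 1,768 × 8) = 1,357,824,000 / 339,456,000 = 4.
Bit depth = 4 × 8 = 32 bits.

32 bits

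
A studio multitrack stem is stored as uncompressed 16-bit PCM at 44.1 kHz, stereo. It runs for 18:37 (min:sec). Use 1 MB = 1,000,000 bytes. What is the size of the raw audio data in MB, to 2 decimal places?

197.04 MB

Duration = 18:37 (min:sec) = 1,117 s.
Bytes = 44,100 samples/s × 1,117 s × 2 bytes/sample × 2 ch = 197,038,800 bytes.
197,038,800 / 1,000,000 = 197.04 MB.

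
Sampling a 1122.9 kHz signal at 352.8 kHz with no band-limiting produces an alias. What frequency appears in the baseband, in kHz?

64.5 kHz

Nyquist = 352,800/2 = 176,400 Hz; 1,122,900 Hz exceeds it.
Alias = |1,122,900 − 3×352,800| = |1,122,900 − 1,058,400| = 64,500 Hz = 64.5 kHz.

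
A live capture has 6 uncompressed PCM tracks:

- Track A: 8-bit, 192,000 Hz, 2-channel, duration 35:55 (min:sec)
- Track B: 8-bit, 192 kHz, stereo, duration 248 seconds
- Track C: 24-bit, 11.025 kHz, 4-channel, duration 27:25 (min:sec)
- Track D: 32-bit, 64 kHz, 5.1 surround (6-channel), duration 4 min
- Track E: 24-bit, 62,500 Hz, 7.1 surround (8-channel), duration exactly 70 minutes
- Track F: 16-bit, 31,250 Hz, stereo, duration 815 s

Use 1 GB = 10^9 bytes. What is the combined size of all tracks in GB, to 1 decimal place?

Track A: 35:55 (min:sec) = 2,155 s; 192,000 × 2,155 × 1 × 2 = 827,520,000 bytes.
Track B: 192,000 × 248 × 1 × 2 = 95,232,000 bytes.
Track C: 27:25 (min:sec) = 1,645 s; 11,025 × 1,645 × 3 × 4 = 217,633,500 bytes.
Track D: 4 min = 240 s; 64,000 × 240 × 4 × 6 = 368,640,000 bytes.
Track E: exactly 70 minutes = 4,200 s; 62,500 × 4,200 × 3 × 8 = 6,300,000,000 bytes.
Track F: 31,250 × 815 × 2 × 2 = 101,875,000 bytes.
Total = 7,910,900,500 bytes = 7.9 GB.

7.9 GB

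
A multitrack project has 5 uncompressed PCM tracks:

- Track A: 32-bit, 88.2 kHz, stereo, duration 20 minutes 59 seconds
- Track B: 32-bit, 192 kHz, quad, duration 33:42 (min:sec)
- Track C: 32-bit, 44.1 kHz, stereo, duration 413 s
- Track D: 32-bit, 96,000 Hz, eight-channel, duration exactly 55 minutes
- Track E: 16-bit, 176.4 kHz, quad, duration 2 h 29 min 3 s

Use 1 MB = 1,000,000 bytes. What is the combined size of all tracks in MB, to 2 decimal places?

Track A: 20 minutes 59 seconds = 1,259 s; 88,200 × 1,259 × 4 × 2 = 888,350,400 bytes.
Track B: 33:42 (min:sec) = 2,022 s; 192,000 × 2,022 × 4 × 4 = 6,211,584,000 bytes.
Track C: 44,100 × 413 × 4 × 2 = 145,706,400 bytes.
Track D: exactly 55 minutes = 3,300 s; 96,000 × 3,300 × 4 × 8 = 10,137,600,000 bytes.
Track E: 2 h 29 min 3 s = 8,943 s; 176,400 × 8,943 × 2 × 4 = 12,620,361,600 bytes.
Total = 30,003,602,400 bytes = 30003.60 MB.

30003.60 MB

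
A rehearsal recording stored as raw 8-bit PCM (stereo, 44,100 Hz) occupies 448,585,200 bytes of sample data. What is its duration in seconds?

5,086 seconds

Byte rate = 44,100 × 1 × 2 = 88,200 bytes/s.
Duration = 448,585,200 / 88,200 = 5,086 s.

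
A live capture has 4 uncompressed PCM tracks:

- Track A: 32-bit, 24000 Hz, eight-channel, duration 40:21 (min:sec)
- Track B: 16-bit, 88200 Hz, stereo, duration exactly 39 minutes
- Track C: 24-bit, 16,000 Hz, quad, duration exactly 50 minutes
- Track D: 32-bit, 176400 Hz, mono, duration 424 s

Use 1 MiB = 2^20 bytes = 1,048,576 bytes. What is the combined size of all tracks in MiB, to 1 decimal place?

Track A: 40:21 (min:sec) = 2,421 s; 24,000 × 2,421 × 4 × 8 = 1,859,328,000 bytes.
Track B: exactly 39 minutes = 2,340 s; 88,200 × 2,340 × 2 × 2 = 825,552,000 bytes.
Track C: exactly 50 minutes = 3,000 s; 16,000 × 3,000 × 3 × 4 = 576,000,000 bytes.
Track D: 176,400 × 424 × 4 × 1 = 299,174,400 bytes.
Total = 3,560,054,400 bytes = 3395.1 MiB.

3395.1 MiB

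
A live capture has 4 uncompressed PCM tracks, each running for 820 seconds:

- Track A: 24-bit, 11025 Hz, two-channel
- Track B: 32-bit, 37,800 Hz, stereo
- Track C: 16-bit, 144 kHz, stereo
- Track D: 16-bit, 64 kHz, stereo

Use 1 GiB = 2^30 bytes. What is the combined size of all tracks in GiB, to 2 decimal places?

0.92 GiB

Track A: 11,025 × 820 × 3 × 2 = 54,243,000 bytes.
Track B: 37,800 × 820 × 4 × 2 = 247,968,000 bytes.
Track C: 144,000 × 820 × 2 × 2 = 472,320,000 bytes.
Track D: 64,000 × 820 × 2 × 2 = 209,920,000 bytes.
Total = 984,451,000 bytes = 0.92 GiB.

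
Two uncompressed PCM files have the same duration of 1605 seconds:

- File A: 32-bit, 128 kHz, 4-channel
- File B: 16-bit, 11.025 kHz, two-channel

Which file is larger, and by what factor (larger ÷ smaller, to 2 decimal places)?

File A: 128,000 × 4 × 4 = 2,048,000 bytes/s.
File B: 11,025 × 2 × 2 = 44,100 bytes/s.
File A is larger; ratio = 3,287,040,000 / 70,780,500 = 46.44.

File A, by a factor of 46.44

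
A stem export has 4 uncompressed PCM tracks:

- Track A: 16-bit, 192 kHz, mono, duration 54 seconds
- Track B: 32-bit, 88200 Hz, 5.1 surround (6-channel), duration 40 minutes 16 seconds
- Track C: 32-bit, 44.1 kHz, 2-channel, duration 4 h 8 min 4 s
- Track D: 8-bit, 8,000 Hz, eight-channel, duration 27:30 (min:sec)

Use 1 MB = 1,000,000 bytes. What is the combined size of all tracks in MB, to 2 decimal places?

10491.60 MB

Track A: 192,000 × 54 × 2 × 1 = 20,736,000 bytes.
Track B: 40 minutes 16 seconds = 2,416 s; 88,200 × 2,416 × 4 × 6 = 5,114,188,800 bytes.
Track C: 4 h 8 min 4 s = 14,884 s; 44,100 × 14,884 × 4 × 2 = 5,251,075,200 bytes.
Track D: 27:30 (min:sec) = 1,650 s; 8,000 × 1,650 × 1 × 8 = 105,600,000 bytes.
Total = 10,491,600,000 bytes = 10491.60 MB.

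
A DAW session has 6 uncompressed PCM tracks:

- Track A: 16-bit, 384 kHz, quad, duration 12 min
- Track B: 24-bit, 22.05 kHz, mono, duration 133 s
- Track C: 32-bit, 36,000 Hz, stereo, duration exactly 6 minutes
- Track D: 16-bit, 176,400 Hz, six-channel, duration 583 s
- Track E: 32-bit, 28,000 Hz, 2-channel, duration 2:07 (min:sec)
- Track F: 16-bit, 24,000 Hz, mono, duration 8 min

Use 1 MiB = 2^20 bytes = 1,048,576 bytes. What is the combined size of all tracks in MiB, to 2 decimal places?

Track A: 12 min = 720 s; 384,000 × 720 × 2 × 4 = 2,211,840,000 bytes.
Track B: 22,050 × 133 × 3 × 1 = 8,797,950 bytes.
Track C: exactly 6 minutes = 360 s; 36,000 × 360 × 4 × 2 = 103,680,000 bytes.
Track D: 176,400 × 583 × 2 × 6 = 1,234,094,400 bytes.
Track E: 2:07 (min:sec) = 127 s; 28,000 × 127 × 4 × 2 = 28,448,000 bytes.
Track F: 8 min = 480 s; 24,000 × 480 × 2 × 1 = 23,040,000 bytes.
Total = 3,609,900,350 bytes = 3442.67 MiB.

3442.67 MiB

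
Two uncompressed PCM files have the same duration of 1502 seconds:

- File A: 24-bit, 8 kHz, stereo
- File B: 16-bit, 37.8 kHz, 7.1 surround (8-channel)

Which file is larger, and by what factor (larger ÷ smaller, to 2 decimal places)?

File B, by a factor of 12.60

File A: 8,000 × 3 × 2 = 48,000 bytes/s.
File B: 37,800 × 2 × 8 = 604,800 bytes/s.
File B is larger; ratio = 908,409,600 / 72,096,000 = 12.60.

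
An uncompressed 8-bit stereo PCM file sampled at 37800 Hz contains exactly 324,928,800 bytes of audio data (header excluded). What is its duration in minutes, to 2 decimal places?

Byte rate = 37,800 × 1 × 2 = 75,600 bytes/s.
Duration = 324,928,800 / 75,600 = 4,298 s.
4,298 s / 60 = 71.63 minutes.

71.63 minutes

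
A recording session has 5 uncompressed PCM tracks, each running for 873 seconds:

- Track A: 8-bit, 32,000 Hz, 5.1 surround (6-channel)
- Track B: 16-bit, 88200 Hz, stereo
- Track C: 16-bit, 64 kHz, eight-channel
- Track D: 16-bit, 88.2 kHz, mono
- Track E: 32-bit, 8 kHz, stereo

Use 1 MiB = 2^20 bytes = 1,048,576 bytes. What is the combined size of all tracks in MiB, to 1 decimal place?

1506.3 MiB

Track A: 32,000 × 873 × 1 × 6 = 167,616,000 bytes.
Track B: 88,200 × 873 × 2 × 2 = 307,994,400 bytes.
Track C: 64,000 × 873 × 2 × 8 = 893,952,000 bytes.
Track D: 88,200 × 873 × 2 × 1 = 153,997,200 bytes.
Track E: 8,000 × 873 × 4 × 2 = 55,872,000 bytes.
Total = 1,579,431,600 bytes = 1506.3 MiB.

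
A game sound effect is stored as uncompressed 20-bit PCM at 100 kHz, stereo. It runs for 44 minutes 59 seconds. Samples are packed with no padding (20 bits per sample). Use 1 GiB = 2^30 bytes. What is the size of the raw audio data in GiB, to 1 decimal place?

1.3 GiB

Duration = 44 minutes 59 seconds = 2,699 s.
Bits = 100,000 × 2,699 × 20 × 2 = 10,796,000,000 bits = 1,349,500,000 bytes.
1,349,500,000 / 1,073,741,824 = 1.3 GiB.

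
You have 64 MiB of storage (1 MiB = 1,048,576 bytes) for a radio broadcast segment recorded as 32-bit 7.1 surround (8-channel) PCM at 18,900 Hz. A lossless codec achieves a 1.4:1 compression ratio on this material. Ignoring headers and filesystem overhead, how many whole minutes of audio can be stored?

2 minutes

Uncompressed byte rate = 18,900 × 4 × 8 = 604,800 bytes/s.
After 1.4:1 compression, effective rate ≈ 432000 bytes/s.
Capacity = 64 × 1,048,576 = 67,108,864 bytes.
67,108,864 / effective rate ≈ 155.34 s → 2 minutes.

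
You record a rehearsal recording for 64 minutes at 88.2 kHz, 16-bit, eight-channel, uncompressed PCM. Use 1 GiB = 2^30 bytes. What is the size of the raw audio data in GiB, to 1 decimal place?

Duration = 64 minutes = 3,840 s.
Bytes = 88,200 samples/s × 3,840 s × 2 bytes/sample × 8 ch = 5,419,008,000 bytes.
5,419,008,000 / 1,073,741,824 = 5.0 GiB.

5.0 GiB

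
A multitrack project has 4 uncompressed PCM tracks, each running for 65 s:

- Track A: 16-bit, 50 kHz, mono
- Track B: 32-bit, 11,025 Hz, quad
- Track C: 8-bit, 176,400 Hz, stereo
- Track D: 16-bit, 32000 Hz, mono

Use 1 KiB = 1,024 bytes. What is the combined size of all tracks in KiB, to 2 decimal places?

Track A: 50,000 × 65 × 2 × 1 = 6,500,000 bytes.
Track B: 11,025 × 65 × 4 × 4 = 11,466,000 bytes.
Track C: 176,400 × 65 × 1 × 2 = 22,932,000 bytes.
Track D: 32,000 × 65 × 2 × 1 = 4,160,000 bytes.
Total = 45,058,000 bytes = 44001.95 KiB.

44001.95 KiB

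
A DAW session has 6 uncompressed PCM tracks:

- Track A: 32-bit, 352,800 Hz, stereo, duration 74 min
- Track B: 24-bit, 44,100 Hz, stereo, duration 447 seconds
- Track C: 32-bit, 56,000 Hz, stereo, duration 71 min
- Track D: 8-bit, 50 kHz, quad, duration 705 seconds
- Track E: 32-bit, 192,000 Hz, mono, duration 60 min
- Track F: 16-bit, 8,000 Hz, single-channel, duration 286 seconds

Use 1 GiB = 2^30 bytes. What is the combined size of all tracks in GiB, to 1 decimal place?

Track A: 74 min = 4,440 s; 352,800 × 4,440 × 4 × 2 = 12,531,456,000 bytes.
Track B: 44,100 × 447 × 3 × 2 = 118,276,200 bytes.
Track C: 71 min = 4,260 s; 56,000 × 4,260 × 4 × 2 = 1,908,480,000 bytes.
Track D: 50,000 × 705 × 1 × 4 = 141,000,000 bytes.
Track E: 60 min = 3,600 s; 192,000 × 3,600 × 4 × 1 = 2,764,800,000 bytes.
Track F: 8,000 × 286 × 2 × 1 = 4,576,000 bytes.
Total = 17,468,588,200 bytes = 16.3 GiB.

16.3 GiB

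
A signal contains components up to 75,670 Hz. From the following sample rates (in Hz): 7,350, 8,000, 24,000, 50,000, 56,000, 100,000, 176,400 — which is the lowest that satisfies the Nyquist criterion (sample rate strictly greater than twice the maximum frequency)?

Need sample rate > 2 × 75,670 = 151,340 Hz.
Lowest listed rate above 151,340 Hz is 176,400 Hz.

176,400 Hz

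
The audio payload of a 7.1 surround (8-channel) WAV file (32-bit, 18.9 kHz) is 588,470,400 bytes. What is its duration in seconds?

Byte rate = 18,900 × 4 × 8 = 604,800 bytes/s.
Duration = 588,470,400 / 604,800 = 973 s.

973 seconds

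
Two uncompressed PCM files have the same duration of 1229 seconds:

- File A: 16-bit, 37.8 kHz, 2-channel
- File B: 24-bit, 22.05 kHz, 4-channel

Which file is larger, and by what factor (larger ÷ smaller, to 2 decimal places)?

File A: 37,800 × 2 × 2 = 151,200 bytes/s.
File B: 22,050 × 3 × 4 = 264,600 bytes/s.
File B is larger; ratio = 325,193,400 / 185,824,800 = 1.75.

File B, by a factor of 1.75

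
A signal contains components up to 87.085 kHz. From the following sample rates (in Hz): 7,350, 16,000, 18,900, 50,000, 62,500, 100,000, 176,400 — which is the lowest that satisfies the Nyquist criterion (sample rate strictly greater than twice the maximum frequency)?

Need sample rate > 2 × 87,085 = 174,170 Hz.
Lowest listed rate above 174,170 Hz is 176,400 Hz.

176,400 Hz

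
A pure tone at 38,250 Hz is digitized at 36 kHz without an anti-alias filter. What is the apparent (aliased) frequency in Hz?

2,250 Hz

Nyquist = 36,000/2 = 18,000 Hz; 38,250 Hz exceeds it.
Alias = |38,250 − 1×36,000| = |38,250 − 36,000| = 2,250 Hz.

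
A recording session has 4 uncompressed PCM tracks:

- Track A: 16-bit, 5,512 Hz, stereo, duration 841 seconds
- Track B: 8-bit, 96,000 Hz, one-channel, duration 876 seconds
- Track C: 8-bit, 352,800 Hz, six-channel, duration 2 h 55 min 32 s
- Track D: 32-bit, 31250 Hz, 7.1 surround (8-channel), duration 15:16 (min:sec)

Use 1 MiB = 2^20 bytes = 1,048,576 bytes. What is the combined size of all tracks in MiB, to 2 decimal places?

22232.80 MiB

Track A: 5,512 × 841 × 2 × 2 = 18,542,368 bytes.
Track B: 96,000 × 876 × 1 × 1 = 84,096,000 bytes.
Track C: 2 h 55 min 32 s = 10,532 s; 352,800 × 10,532 × 1 × 6 = 22,294,137,600 bytes.
Track D: 15:16 (min:sec) = 916 s; 31,250 × 916 × 4 × 8 = 916,000,000 bytes.
Total = 23,312,775,968 bytes = 22232.80 MiB.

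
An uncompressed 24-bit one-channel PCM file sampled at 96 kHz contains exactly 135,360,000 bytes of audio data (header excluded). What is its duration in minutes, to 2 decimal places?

Byte rate = 96,000 × 3 × 1 = 288,000 bytes/s.
Duration = 135,360,000 / 288,000 = 470 s.
470 s / 60 = 7.83 minutes.

7.83 minutes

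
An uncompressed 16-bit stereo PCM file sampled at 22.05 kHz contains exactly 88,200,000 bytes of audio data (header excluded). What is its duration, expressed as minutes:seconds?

16:40

Byte rate = 22,050 × 2 × 2 = 88,200 bytes/s.
Duration = 88,200,000 / 88,200 = 1,000 s.
1,000 s = 16:40.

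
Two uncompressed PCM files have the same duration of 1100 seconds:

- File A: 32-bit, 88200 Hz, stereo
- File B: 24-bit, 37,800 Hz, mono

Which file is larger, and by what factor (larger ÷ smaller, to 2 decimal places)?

File A, by a factor of 6.22

File A: 88,200 × 4 × 2 = 705,600 bytes/s.
File B: 37,800 × 3 × 1 = 113,400 bytes/s.
File A is larger; ratio = 776,160,000 / 124,740,000 = 6.22.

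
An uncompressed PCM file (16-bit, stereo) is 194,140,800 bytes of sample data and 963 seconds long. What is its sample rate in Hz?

Bytes = sample_rate × seconds × bytes_per_sample × channels.
sample_rate = 194,140,800 / (963 × 2 × 2) = 194,140,800 / 3,852 = 50,400 Hz.

50,400 Hz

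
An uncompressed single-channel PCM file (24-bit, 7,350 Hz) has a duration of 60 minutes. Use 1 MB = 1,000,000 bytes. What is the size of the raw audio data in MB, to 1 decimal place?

Duration = 60 minutes = 3,600 s.
Bytes = 7,350 samples/s × 3,600 s × 3 bytes/sample × 1 ch = 79,380,000 bytes.
79,380,000 / 1,000,000 = 79.4 MB.

79.4 MB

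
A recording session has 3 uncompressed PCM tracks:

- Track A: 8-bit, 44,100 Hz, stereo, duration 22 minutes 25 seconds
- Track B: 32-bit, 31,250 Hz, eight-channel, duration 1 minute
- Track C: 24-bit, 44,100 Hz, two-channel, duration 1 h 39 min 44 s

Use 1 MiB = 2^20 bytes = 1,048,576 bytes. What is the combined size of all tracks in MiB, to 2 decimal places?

Track A: 22 minutes 25 seconds = 1,345 s; 44,100 × 1,345 × 1 × 2 = 118,629,000 bytes.
Track B: 1 minute = 60 s; 31,250 × 60 × 4 × 8 = 60,000,000 bytes.
Track C: 1 h 39 min 44 s = 5,984 s; 44,100 × 5,984 × 3 × 2 = 1,583,366,400 bytes.
Total = 1,761,995,400 bytes = 1680.37 MiB.

1680.37 MiB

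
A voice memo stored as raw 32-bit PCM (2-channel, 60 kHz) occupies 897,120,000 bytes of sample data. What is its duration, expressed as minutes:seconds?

31:09

Byte rate = 60,000 × 4 × 2 = 480,000 bytes/s.
Duration = 897,120,000 / 480,000 = 1,869 s.
1,869 s = 31:09.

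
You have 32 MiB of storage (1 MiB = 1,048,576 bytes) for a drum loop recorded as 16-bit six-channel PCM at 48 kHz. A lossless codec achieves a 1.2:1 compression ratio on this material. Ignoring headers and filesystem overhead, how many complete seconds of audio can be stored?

Uncompressed byte rate = 48,000 × 2 × 6 = 576,000 bytes/s.
After 1.2:1 compression, effective rate ≈ 480000 bytes/s.
Capacity = 32 × 1,048,576 = 33,554,432 bytes.
33,554,432 / effective rate ≈ 69.91 s → 69 seconds.

69 seconds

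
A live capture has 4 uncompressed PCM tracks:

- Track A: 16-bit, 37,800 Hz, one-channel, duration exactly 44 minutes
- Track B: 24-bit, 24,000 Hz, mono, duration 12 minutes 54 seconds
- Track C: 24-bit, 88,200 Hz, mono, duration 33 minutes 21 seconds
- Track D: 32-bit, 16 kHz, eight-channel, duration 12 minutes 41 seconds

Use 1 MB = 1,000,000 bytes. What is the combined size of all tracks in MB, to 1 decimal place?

Track A: exactly 44 minutes = 2,640 s; 37,800 × 2,640 × 2 × 1 = 199,584,000 bytes.
Track B: 12 minutes 54 seconds = 774 s; 24,000 × 774 × 3 × 1 = 55,728,000 bytes.
Track C: 33 minutes 21 seconds = 2,001 s; 88,200 × 2,001 × 3 × 1 = 529,464,600 bytes.
Track D: 12 minutes 41 seconds = 761 s; 16,000 × 761 × 4 × 8 = 389,632,000 bytes.
Total = 1,174,408,600 bytes = 1174.4 MB.

1174.4 MB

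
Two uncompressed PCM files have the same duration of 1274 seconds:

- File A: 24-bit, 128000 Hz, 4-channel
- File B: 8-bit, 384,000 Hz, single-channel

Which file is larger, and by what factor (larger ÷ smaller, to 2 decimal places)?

File A: 128,000 × 3 × 4 = 1,536,000 bytes/s.
File B: 384,000 × 1 × 1 = 384,000 bytes/s.
File A is larger; ratio = 1,956,864,000 / 489,216,000 = 4.00.

File A, by a factor of 4.00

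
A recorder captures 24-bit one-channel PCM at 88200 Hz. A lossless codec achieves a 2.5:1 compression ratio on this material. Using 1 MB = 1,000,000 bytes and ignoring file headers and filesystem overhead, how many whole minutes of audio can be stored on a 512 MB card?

Uncompressed byte rate = 88,200 × 3 × 1 = 264,600 bytes/s.
After 2.5:1 compression, effective rate ≈ 105840 bytes/s.
Capacity = 512 × 1,000,000 = 512,000,000 bytes.
512,000,000 / effective rate ≈ 4837.49 s → 80 minutes.

80 minutes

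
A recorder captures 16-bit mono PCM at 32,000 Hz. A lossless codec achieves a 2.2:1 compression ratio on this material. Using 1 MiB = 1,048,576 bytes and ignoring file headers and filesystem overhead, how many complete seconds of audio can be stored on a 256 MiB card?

9,227 seconds

Uncompressed byte rate = 32,000 × 2 × 1 = 64,000 bytes/s.
After 2.2:1 compression, effective rate ≈ 29090.91 bytes/s.
Capacity = 256 × 1,048,576 = 268,435,456 bytes.
268,435,456 / effective rate ≈ 9227.47 s → 9,227 seconds.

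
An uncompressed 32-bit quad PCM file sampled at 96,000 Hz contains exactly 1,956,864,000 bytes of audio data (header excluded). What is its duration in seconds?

Byte rate = 96,000 × 4 × 4 = 1,536,000 bytes/s.
Duration = 1,956,864,000 / 1,536,000 = 1,274 s.

1,274 seconds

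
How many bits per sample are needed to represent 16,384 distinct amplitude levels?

log2(16,384) = 14.

14 bits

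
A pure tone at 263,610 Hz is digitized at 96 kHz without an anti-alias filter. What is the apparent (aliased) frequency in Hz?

Nyquist = 96,000/2 = 48,000 Hz; 263,610 Hz exceeds it.
Alias = |263,610 − 3×96,000| = |263,610 − 288,000| = 24,390 Hz.

24,390 Hz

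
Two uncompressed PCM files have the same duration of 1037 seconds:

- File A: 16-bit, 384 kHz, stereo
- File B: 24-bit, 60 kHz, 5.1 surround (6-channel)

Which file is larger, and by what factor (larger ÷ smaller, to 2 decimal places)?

File A: 384,000 × 2 × 2 = 1,536,000 bytes/s.
File B: 60,000 × 3 × 6 = 1,080,000 bytes/s.
File A is larger; ratio = 1,592,832,000 / 1,119,960,000 = 1.42.

File A, by a factor of 1.42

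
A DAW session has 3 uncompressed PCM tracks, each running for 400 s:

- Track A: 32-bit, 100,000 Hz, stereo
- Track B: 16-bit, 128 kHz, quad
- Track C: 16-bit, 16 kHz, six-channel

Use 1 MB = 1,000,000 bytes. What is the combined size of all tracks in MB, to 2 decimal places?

806.40 MB

Track A: 100,000 × 400 × 4 × 2 = 320,000,000 bytes.
Track B: 128,000 × 400 × 2 × 4 = 409,600,000 bytes.
Track C: 16,000 × 400 × 2 × 6 = 76,800,000 bytes.
Total = 806,400,000 bytes = 806.40 MB.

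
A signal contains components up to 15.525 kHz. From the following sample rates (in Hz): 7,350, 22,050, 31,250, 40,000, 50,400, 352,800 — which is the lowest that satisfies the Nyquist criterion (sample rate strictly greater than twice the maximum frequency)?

31,250 Hz

Need sample rate > 2 × 15,525 = 31,050 Hz.
Lowest listed rate above 31,050 Hz is 31,250 Hz.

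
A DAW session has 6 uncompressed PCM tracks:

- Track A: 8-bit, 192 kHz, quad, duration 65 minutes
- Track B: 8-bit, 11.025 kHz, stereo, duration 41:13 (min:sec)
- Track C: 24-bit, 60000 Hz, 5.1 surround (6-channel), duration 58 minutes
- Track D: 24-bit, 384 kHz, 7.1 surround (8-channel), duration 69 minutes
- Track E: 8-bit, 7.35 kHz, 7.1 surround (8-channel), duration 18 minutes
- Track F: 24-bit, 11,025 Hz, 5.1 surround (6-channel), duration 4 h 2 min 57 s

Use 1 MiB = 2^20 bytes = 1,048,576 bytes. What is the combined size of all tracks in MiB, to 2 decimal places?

45698.81 MiB

Track A: 65 minutes = 3,900 s; 192,000 × 3,900 × 1 × 4 = 2,995,200,000 bytes.
Track B: 41:13 (min:sec) = 2,473 s; 11,025 × 2,473 × 1 × 2 = 54,529,650 bytes.
Track C: 58 minutes = 3,480 s; 60,000 × 3,480 × 3 × 6 = 3,758,400,000 bytes.
Track D: 69 minutes = 4,140 s; 384,000 × 4,140 × 3 × 8 = 38,154,240,000 bytes.
Track E: 18 minutes = 1,080 s; 7,350 × 1,080 × 1 × 8 = 63,504,000 bytes.
Track F: 4 h 2 min 57 s = 14,577 s; 11,025 × 14,577 × 3 × 6 = 2,892,805,650 bytes.
Total = 47,918,679,300 bytes = 45698.81 MiB.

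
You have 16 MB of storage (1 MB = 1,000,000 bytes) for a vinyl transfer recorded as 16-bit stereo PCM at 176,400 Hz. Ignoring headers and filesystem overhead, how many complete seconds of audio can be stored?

22 seconds

Uncompressed byte rate = 176,400 × 2 × 2 = 705,600 bytes/s.
Capacity = 16 × 1,000,000 = 16,000,000 bytes.
16,000,000 / 705,600 ≈ 22.68 s → 22 seconds.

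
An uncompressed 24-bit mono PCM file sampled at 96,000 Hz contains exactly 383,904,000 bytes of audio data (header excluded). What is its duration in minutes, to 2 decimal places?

22.22 minutes

Byte rate = 96,000 × 3 × 1 = 288,000 bytes/s.
Duration = 383,904,000 / 288,000 = 1,333 s.
1,333 s / 60 = 22.22 minutes.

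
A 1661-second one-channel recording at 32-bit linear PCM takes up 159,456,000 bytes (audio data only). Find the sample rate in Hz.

Bytes = sample_rate × seconds × bytes_per_sample × channels.
sample_rate = 159,456,000 / (1,661 × 4 × 1) = 159,456,000 / 6,644 = 24,000 Hz.

24,000 Hz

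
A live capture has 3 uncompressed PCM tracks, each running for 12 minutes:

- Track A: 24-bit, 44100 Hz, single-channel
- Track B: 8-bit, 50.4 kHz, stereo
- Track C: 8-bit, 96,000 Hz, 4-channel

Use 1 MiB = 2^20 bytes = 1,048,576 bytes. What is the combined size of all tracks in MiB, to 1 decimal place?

12 minutes = 720 s.
Track A: 44,100 × 720 × 3 × 1 = 95,256,000 bytes.
Track B: 50,400 × 720 × 1 × 2 = 72,576,000 bytes.
Track C: 96,000 × 720 × 1 × 4 = 276,480,000 bytes.
Total = 444,312,000 bytes = 423.7 MiB.

423.7 MiB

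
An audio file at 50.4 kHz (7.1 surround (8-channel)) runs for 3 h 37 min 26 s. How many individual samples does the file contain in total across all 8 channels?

3 h 37 min 26 s = 13,046 s.
50,400 × 13,046 s × 8 ch = 5,260,147,200 samples.

5,260,147,200 samples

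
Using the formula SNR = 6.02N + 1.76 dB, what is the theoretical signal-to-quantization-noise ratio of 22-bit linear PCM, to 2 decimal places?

134.20 dB

6.02 × 22 + 1.76 = 134.20 dB.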